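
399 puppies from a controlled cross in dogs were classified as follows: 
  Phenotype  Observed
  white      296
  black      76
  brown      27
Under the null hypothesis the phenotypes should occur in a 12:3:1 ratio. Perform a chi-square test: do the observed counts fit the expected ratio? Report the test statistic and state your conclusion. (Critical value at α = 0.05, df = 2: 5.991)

Total ratio parts = 16. Expected numbers out of 399:
  white: 399 × 12/16 = 299.25
  black: 399 × 3/16 = 74.8125
  brown: 399 × 1/16 = 24.9375
χ² = Σ (O − E)² / E
  white: (296 − 299.25)² / 299.25 = 0.0353
  black: (76 − 74.8125)² / 74.8125 = 0.0188
  brown: (27 − 24.9375)² / 24.9375 = 0.1706
χ² = 0.0353 + 0.0188 + 0.1706 = 0.2247 ≈ 0.225
Degrees of freedom = 3 − 1 = 2; critical value at α = 0.05 is 5.991.
Since 0.225 < 5.991, we fail to reject the null hypothesis — the data are consistent with the 12:3:1 ratio.

0.225; consistent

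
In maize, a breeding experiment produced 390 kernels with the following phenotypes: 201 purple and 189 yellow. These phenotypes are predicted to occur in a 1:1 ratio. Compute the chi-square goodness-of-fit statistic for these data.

Expected counts for N = 390 under a 1:1 ratio (total parts = 2):
  purple: 390 × 1/2 = 195
  yellow: 390 × 1/2 = 195
χ² = Σ (O − E)² / E
  purple: (201 − 195)² / 195 = 0.1846
  yellow: (189 − 195)² / 195 = 0.1846
χ² = 0.1846 + 0.1846 = 0.3692 ≈ 0.369

0.369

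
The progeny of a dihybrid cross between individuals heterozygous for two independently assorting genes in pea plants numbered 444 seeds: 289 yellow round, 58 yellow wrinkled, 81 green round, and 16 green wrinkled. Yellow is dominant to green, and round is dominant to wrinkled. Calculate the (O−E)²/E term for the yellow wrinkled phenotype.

7.658

A dihybrid F₂ with independent assortment and complete dominance at both loci gives a 9:3:3:1 phenotypic ratio.
Expected counts for N = 444 under a 9:3:3:1 ratio (total parts = 16):
  yellow round: 444 × 9/16 = 249.75
  yellow wrinkled: 444 × 3/16 = 83.25
  green round: 444 × 3/16 = 83.25
  green wrinkled: 444 × 1/16 = 27.75
Contribution of yellow wrinkled: (58 − 83.25)² / 83.25 = 7.6584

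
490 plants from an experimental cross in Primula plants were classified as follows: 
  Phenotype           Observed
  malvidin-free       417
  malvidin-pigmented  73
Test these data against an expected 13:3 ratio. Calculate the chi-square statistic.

Expected counts for N = 490 under a 13:3 ratio (total parts = 16):
  malvidin-free: 490 × 13/16 = 398.125
  malvidin-pigmented: 490 × 3/16 = 91.875
χ² = Σ (O − E)² / E
  malvidin-free: (417 − 398.125)² / 398.125 = 0.8949
  malvidin-pigmented: (73 − 91.875)² / 91.875 = 3.8777
χ² = 0.8949 + 3.8777 = 4.7726 ≈ 4.773

4.773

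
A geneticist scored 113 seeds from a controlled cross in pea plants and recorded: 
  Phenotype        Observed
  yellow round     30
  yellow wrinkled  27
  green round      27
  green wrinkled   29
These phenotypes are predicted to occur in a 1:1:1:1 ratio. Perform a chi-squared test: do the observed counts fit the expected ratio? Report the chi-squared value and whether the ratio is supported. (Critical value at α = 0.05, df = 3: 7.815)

0.239; consistent

Expected counts for N = 113 under a 1:1:1:1 ratio (total parts = 4):
  yellow round: 113 × 1/4 = 28.25
  yellow wrinkled: 113 × 1/4 = 28.25
  green round: 113 × 1/4 = 28.25
  green wrinkled: 113 × 1/4 = 28.25
χ² = Σ (O − E)² / E
  yellow round: (30 − 28.25)² / 28.25 = 0.1084
  yellow wrinkled: (27 − 28.25)² / 28.25 = 0.0553
  green round: (27 − 28.25)² / 28.25 = 0.0553
  green wrinkled: (29 − 28.25)² / 28.25 = 0.0199
χ² = 0.1084 + 0.0553 + 0.0553 + 0.0199 = 0.2389 ≈ 0.239
Degrees of freedom = 4 − 1 = 3; critical value at α = 0.05 is 7.815.
Since 0.239 < 7.815, we fail to reject the null hypothesis — the data are consistent with the 1:1:1:1 ratio.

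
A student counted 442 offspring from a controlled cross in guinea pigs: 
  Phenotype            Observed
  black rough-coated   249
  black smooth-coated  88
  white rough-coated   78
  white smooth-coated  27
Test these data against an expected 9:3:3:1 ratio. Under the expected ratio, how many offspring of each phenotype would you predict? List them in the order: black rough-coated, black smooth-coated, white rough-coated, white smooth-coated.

Total ratio parts = 16. Expected numbers out of 442:
  black rough-coated: 442 × 9/16 = 248.625
  black smooth-coated: 442 × 3/16 = 82.875
  white rough-coated: 442 × 3/16 = 82.875
  white smooth-coated: 442 × 1/16 = 27.625

248.625, 82.875, 82.875, 27.625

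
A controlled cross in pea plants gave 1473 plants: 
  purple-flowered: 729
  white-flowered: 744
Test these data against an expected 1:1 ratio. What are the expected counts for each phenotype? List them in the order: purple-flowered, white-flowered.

Under the 1:1 hypothesis (Σ ratio = 2, N = 1473):
  purple-flowered: 1473 × 1/2 = 736.5
  white-flowered: 1473 × 1/2 = 736.5

736.5, 736.5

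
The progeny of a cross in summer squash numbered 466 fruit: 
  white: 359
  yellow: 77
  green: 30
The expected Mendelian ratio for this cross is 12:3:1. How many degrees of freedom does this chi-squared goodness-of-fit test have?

A goodness-of-fit test with 3 phenotype classes has df = 3 − 1 = 2.

2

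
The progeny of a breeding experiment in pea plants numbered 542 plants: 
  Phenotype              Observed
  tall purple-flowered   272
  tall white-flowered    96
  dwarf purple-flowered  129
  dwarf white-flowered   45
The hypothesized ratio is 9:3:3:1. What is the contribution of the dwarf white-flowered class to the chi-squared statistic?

3.654

Under the 9:3:3:1 hypothesis (Σ ratio = 16, N = 542):
  tall purple-flowered: 542 × 9/16 = 304.875
  tall white-flowered: 542 × 3/16 = 101.625
  dwarf purple-flowered: 542 × 3/16 = 101.625
  dwarf white-flowered: 542 × 1/16 = 33.875
Contribution of dwarf white-flowered: (45 − 33.875)² / 33.875 = 3.6536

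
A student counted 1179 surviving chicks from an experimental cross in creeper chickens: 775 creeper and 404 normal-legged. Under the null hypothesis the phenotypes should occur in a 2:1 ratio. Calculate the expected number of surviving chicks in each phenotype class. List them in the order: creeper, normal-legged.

786, 393

The 2:1 ratio has 3 parts, so with N = 1179 the expected counts are:
  creeper: 1179 × 2/3 = 786
  normal-legged: 1179 × 1/3 = 393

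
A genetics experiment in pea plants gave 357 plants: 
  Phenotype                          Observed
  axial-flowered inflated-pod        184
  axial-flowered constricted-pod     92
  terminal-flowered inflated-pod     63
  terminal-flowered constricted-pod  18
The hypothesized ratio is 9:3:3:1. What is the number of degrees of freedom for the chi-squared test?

A goodness-of-fit test with 4 phenotype classes has df = 4 − 1 = 3.

3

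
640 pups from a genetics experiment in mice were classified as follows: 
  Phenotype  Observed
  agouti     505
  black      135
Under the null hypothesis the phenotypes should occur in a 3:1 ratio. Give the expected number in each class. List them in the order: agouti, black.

480, 160

Total ratio parts = 4. Expected numbers out of 640:
  agouti: 640 × 3/4 = 480
  black: 640 × 1/4 = 160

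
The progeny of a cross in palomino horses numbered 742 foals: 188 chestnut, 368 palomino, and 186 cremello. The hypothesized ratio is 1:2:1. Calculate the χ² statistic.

0.059

Expected counts for N = 742 under a 1:2:1 ratio (total parts = 4):
  chestnut: 742 × 1/4 = 185.5
  palomino: 742 × 2/4 = 371
  cremello: 742 × 1/4 = 185.5
χ² = Σ (O − E)² / E
  chestnut: (188 − 185.5)² / 185.5 = 0.0337
  palomino: (368 − 371)² / 371 = 0.0243
  cremello: (186 − 185.5)² / 185.5 = 0.0013
χ² = 0.0337 + 0.0243 + 0.0013 = 0.0593 ≈ 0.059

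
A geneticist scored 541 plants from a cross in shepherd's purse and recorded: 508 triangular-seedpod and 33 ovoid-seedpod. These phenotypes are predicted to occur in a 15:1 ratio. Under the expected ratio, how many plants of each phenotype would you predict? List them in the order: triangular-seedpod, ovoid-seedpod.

Expected counts for N = 541 under a 15:1 ratio (total parts = 16):
  triangular-seedpod: 541 × 15/16 = 507.1875
  ovoid-seedpod: 541 × 1/16 = 33.8125

507.1875, 33.8125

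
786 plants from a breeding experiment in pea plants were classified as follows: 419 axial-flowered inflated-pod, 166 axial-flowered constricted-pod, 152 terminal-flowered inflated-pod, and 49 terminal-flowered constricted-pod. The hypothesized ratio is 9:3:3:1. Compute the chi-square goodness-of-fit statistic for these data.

3.709

Total ratio parts = 16. Expected numbers out of 786:
  axial-flowered inflated-pod: 786 × 9/16 = 442.125
  axial-flowered constricted-pod: 786 × 3/16 = 147.375
  terminal-flowered inflated-pod: 786 × 3/16 = 147.375
  terminal-flowered constricted-pod: 786 × 1/16 = 49.125
χ² = Σ (O − E)² / E
  axial-flowered inflated-pod: (419 − 442.125)² / 442.125 = 1.2095
  axial-flowered constricted-pod: (166 − 147.375)² / 147.375 = 2.3538
  terminal-flowered inflated-pod: (152 − 147.375)² / 147.375 = 0.1451
  terminal-flowered constricted-pod: (49 − 49.125)² / 49.125 = 0.0003
χ² = 1.2095 + 2.3538 + 0.1451 + 0.0003 = 3.7087 ≈ 3.709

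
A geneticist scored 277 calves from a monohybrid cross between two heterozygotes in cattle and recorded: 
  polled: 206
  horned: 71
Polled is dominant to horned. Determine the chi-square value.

0.059

For a monohybrid cross between heterozygotes with complete dominance, the expected phenotypic ratio is 3:1.
Under the 3:1 hypothesis (Σ ratio = 4, N = 277):
  polled: 277 × 3/4 = 207.75
  horned: 277 × 1/4 = 69.25
χ² = Σ (O − E)² / E
  polled: (206 − 207.75)² / 207.75 = 0.0147
  horned: (71 − 69.25)² / 69.25 = 0.0442
χ² = 0.0147 + 0.0442 = 0.0589 ≈ 0.059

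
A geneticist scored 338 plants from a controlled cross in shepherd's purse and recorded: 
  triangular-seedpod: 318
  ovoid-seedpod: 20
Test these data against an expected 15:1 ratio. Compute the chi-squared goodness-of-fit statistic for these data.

The 15:1 ratio has 16 parts, so with N = 338 the expected counts are:
  triangular-seedpod: 338 × 15/16 = 316.875
  ovoid-seedpod: 338 × 1/16 = 21.125
χ² = Σ (O − E)² / E
  triangular-seedpod: (318 − 316.875)² / 316.875 = 0.0040
  ovoid-seedpod: (20 − 21.125)² / 21.125 = 0.0599
χ² = 0.0040 + 0.0599 = 0.0639 ≈ 0.064

0.064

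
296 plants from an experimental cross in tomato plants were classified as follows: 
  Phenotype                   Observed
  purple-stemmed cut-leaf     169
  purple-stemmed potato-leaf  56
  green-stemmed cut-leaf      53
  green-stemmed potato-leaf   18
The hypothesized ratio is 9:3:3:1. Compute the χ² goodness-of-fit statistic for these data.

Total ratio parts = 16. Expected numbers out of 296:
  purple-stemmed cut-leaf: 296 × 9/16 = 166.5
  purple-stemmed potato-leaf: 296 × 3/16 = 55.5
  green-stemmed cut-leaf: 296 × 3/16 = 55.5
  green-stemmed potato-leaf: 296 × 1/16 = 18.5
χ² = Σ (O − E)² / E
  purple-stemmed cut-leaf: (169 − 166.5)² / 166.5 = 0.0375
  purple-stemmed potato-leaf: (56 − 55.5)² / 55.5 = 0.0045
  green-stemmed cut-leaf: (53 − 55.5)² / 55.5 = 0.1126
  green-stemmed potato-leaf: (18 − 18.5)² / 18.5 = 0.0135
χ² = 0.0375 + 0.0045 + 0.1126 + 0.0135 = 0.1681 ≈ 0.168

0.168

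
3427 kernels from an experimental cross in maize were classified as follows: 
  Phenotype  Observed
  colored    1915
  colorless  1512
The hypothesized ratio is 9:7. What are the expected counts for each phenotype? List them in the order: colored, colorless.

1927.6875, 1499.3125

Under the 9:7 hypothesis (Σ ratio = 16, N = 3427):
  colored: 3427 × 9/16 = 1927.6875
  colorless: 3427 × 7/16 = 1499.3125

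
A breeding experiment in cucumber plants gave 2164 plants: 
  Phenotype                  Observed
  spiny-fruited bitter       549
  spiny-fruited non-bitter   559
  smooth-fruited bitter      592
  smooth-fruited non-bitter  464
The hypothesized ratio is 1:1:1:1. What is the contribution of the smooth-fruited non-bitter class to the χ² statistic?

10.959

Under the 1:1:1:1 hypothesis (Σ ratio = 4, N = 2164):
  spiny-fruited bitter: 2164 × 1/4 = 541
  spiny-fruited non-bitter: 2164 × 1/4 = 541
  smooth-fruited bitter: 2164 × 1/4 = 541
  smooth-fruited non-bitter: 2164 × 1/4 = 541
Contribution of smooth-fruited non-bitter: (464 − 541)² / 541 = 10.9593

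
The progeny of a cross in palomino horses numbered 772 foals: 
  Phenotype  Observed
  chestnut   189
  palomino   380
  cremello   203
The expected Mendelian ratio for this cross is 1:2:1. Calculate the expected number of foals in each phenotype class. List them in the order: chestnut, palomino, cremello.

193, 386, 193

Expected counts for N = 772 under a 1:2:1 ratio (total parts = 4):
  chestnut: 772 × 1/4 = 193
  palomino: 772 × 2/4 = 386
  cremello: 772 × 1/4 = 193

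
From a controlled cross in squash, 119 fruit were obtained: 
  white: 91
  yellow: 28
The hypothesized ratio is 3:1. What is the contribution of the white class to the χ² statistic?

Total ratio parts = 4. Expected numbers out of 119:
  white: 119 × 3/4 = 89.25
  yellow: 119 × 1/4 = 29.75
Contribution of white: (91 − 89.25)² / 89.25 = 0.0343

0.034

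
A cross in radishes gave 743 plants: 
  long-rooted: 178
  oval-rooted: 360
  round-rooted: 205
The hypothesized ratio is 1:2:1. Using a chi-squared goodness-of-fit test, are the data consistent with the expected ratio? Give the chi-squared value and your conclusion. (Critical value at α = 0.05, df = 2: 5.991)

2.674; consistent

The 1:2:1 ratio has 4 parts, so with N = 743 the expected counts are:
  long-rooted: 743 × 1/4 = 185.75
  oval-rooted: 743 × 2/4 = 371.5
  round-rooted: 743 × 1/4 = 185.75
χ² = Σ (O − E)² / E
  long-rooted: (178 − 185.75)² / 185.75 = 0.3234
  oval-rooted: (360 − 371.5)² / 371.5 = 0.3560
  round-rooted: (205 − 185.75)² / 185.75 = 1.9950
χ² = 0.3234 + 0.3560 + 1.9950 = 2.6744 ≈ 2.674
Degrees of freedom = 3 − 1 = 2; critical value at α = 0.05 is 5.991.
Since 2.674 < 5.991, we fail to reject the null hypothesis — the data are consistent with the 1:2:1 ratio.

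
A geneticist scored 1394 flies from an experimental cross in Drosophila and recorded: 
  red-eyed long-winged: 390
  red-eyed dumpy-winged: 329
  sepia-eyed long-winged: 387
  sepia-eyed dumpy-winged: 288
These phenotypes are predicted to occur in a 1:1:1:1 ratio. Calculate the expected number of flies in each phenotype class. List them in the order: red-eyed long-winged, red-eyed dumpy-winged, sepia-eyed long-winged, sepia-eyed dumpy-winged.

Under the 1:1:1:1 hypothesis (Σ ratio = 4, N = 1394):
  red-eyed long-winged: 1394 × 1/4 = 348.5
  red-eyed dumpy-winged: 1394 × 1/4 = 348.5
  sepia-eyed long-winged: 1394 × 1/4 = 348.5
  sepia-eyed dumpy-winged: 1394 × 1/4 = 348.5

348.5, 348.5, 348.5, 348.5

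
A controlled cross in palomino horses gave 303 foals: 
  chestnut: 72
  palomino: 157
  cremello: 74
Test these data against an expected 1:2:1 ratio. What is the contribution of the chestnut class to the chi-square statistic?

Expected counts for N = 303 under a 1:2:1 ratio (total parts = 4):
  chestnut: 303 × 1/4 = 75.75
  palomino: 303 × 2/4 = 151.5
  cremello: 303 × 1/4 = 75.75
Contribution of chestnut: (72 − 75.75)² / 75.75 = 0.1856

0.186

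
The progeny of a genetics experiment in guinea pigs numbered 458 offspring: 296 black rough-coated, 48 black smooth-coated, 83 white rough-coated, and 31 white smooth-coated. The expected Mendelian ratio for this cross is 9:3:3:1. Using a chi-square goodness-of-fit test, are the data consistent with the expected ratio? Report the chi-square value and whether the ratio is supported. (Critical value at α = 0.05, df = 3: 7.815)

22.714; not consistent

Expected counts for N = 458 under a 9:3:3:1 ratio (total parts = 16):
  black rough-coated: 458 × 9/16 = 257.625
  black smooth-coated: 458 × 3/16 = 85.875
  white rough-coated: 458 × 3/16 = 85.875
  white smooth-coated: 458 × 1/16 = 28.625
χ² = Σ (O − E)² / E
  black rough-coated: (296 − 257.625)² / 257.625 = 5.7162
  black smooth-coated: (48 − 85.875)² / 85.875 = 16.7047
  white rough-coated: (83 − 85.875)² / 85.875 = 0.0963
  white smooth-coated: (31 − 28.625)² / 28.625 = 0.1971
χ² = 5.7162 + 16.7047 + 0.0963 + 0.1971 = 22.7143 ≈ 22.714
Degrees of freedom = 4 − 1 = 3; critical value at α = 0.05 is 7.815.
Since 22.714 > 7.815, we reject the null hypothesis — the data do not fit the 9:3:3:1 ratio.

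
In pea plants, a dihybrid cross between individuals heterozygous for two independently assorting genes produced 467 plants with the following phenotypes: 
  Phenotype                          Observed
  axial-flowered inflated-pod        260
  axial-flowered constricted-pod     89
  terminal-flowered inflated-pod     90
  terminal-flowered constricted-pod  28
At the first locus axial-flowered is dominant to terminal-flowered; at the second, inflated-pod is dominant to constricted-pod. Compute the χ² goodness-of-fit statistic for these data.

0.167

A dihybrid F₂ with independent assortment and complete dominance at both loci gives a 9:3:3:1 phenotypic ratio.
Under the 9:3:3:1 hypothesis (Σ ratio = 16, N = 467):
  axial-flowered inflated-pod: 467 × 9/16 = 262.6875
  axial-flowered constricted-pod: 467 × 3/16 = 87.5625
  terminal-flowered inflated-pod: 467 × 3/16 = 87.5625
  terminal-flowered constricted-pod: 467 × 1/16 = 29.1875
χ² = Σ (O − E)² / E
  axial-flowered inflated-pod: (260 − 262.6875)² / 262.6875 = 0.0275
  axial-flowered constricted-pod: (89 − 87.5625)² / 87.5625 = 0.0236
  terminal-flowered inflated-pod: (90 − 87.5625)² / 87.5625 = 0.0679
  terminal-flowered constricted-pod: (28 − 29.1875)² / 29.1875 = 0.0483
χ² = 0.0275 + 0.0236 + 0.0679 + 0.0483 = 0.1673 ≈ 0.167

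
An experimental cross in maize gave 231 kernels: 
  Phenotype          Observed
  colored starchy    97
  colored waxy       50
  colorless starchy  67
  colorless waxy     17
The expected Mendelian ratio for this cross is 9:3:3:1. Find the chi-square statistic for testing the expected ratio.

The 9:3:3:1 ratio has 16 parts, so with N = 231 the expected counts are:
  colored starchy: 231 × 9/16 = 129.9375
  colored waxy: 231 × 3/16 = 43.3125
  colorless starchy: 231 × 3/16 = 43.3125
  colorless waxy: 231 × 1/16 = 14.4375
χ² = Σ (O − E)² / E
  colored starchy: (97 − 129.9375)² / 129.9375 = 8.3492
  colored waxy: (50 − 43.3125)² / 43.3125 = 1.0326
  colorless starchy: (67 − 43.3125)² / 43.3125 = 12.9546
  colorless waxy: (17 − 14.4375)² / 14.4375 = 0.4548
χ² = 8.3492 + 1.0326 + 12.9546 + 0.4548 = 22.7912 ≈ 22.791

22.791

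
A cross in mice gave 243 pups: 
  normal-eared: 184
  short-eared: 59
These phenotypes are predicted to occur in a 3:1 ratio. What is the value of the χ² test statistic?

The 3:1 ratio has 4 parts, so with N = 243 the expected counts are:
  normal-eared: 243 × 3/4 = 182.25
  short-eared: 243 × 1/4 = 60.75
χ² = Σ (O − E)² / E
  normal-eared: (184 − 182.25)² / 182.25 = 0.0168
  short-eared: (59 − 60.75)² / 60.75 = 0.0504
χ² = 0.0168 + 0.0504 = 0.0672 ≈ 0.067

0.067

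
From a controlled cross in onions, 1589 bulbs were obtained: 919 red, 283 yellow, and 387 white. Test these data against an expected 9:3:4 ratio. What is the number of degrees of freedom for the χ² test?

2

A goodness-of-fit test with 3 phenotype classes has df = 3 − 1 = 2.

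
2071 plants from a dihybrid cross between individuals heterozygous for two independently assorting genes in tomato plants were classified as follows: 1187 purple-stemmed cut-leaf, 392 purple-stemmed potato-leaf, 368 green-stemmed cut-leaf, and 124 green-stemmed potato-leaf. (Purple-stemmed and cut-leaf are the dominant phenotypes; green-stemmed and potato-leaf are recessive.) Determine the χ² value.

1.744

A dihybrid F₂ with independent assortment and complete dominance at both loci gives a 9:3:3:1 phenotypic ratio.
Total ratio parts = 16. Expected numbers out of 2071:
  purple-stemmed cut-leaf: 2071 × 9/16 = 1164.9375
  purple-stemmed potato-leaf: 2071 × 3/16 = 388.3125
  green-stemmed cut-leaf: 2071 × 3/16 = 388.3125
  green-stemmed potato-leaf: 2071 × 1/16 = 129.4375
χ² = Σ (O − E)² / E
  purple-stemmed cut-leaf: (1187 − 1164.9375)² / 1164.9375 = 0.4178
  purple-stemmed potato-leaf: (392 − 388.3125)² / 388.3125 = 0.0350
  green-stemmed cut-leaf: (368 − 388.3125)² / 388.3125 = 1.0625
  green-stemmed potato-leaf: (124 − 129.4375)² / 129.4375 = 0.2284
χ² = 0.4178 + 0.0350 + 1.0625 + 0.2284 = 1.7437 ≈ 1.744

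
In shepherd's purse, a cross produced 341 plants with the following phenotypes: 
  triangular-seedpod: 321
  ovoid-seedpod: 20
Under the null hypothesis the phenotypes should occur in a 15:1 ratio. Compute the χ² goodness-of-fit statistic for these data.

0.086

Expected counts for N = 341 under a 15:1 ratio (total parts = 16):
  triangular-seedpod: 341 × 15/16 = 319.6875
  ovoid-seedpod: 341 × 1/16 = 21.3125
χ² = Σ (O − E)² / E
  triangular-seedpod: (321 − 319.6875)² / 319.6875 = 0.0054
  ovoid-seedpod: (20 − 21.3125)² / 21.3125 = 0.0808
χ² = 0.0054 + 0.0808 = 0.0862 ≈ 0.086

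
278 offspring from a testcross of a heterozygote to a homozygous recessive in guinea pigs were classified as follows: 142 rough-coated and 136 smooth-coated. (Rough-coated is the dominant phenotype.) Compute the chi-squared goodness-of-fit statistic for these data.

A testcross of a heterozygote (Aa × aa) gives a 1:1 phenotypic ratio.
Expected counts for N = 278 under a 1:1 ratio (total parts = 2):
  rough-coated: 278 × 1/2 = 139
  smooth-coated: 278 × 1/2 = 139
χ² = Σ (O − E)² / E
  rough-coated: (142 − 139)² / 139 = 0.0647
  smooth-coated: (136 − 139)² / 139 = 0.0647
χ² = 0.0647 + 0.0647 = 0.1294 ≈ 0.129

0.129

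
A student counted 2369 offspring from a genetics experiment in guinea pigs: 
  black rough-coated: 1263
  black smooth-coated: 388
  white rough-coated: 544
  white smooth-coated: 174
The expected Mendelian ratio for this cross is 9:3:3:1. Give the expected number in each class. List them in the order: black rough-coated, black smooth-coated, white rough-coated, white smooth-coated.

1332.5625, 444.1875, 444.1875, 148.0625

Expected counts for N = 2369 under a 9:3:3:1 ratio (total parts = 16):
  black rough-coated: 2369 × 9/16 = 1332.5625
  black smooth-coated: 2369 × 3/16 = 444.1875
  white rough-coated: 2369 × 3/16 = 444.1875
  white smooth-coated: 2369 × 1/16 = 148.0625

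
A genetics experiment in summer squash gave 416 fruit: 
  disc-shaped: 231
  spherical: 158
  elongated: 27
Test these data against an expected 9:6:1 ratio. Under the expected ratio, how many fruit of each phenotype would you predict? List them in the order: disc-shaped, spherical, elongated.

234, 156, 26

Expected counts for N = 416 under a 9:6:1 ratio (total parts = 16):
  disc-shaped: 416 × 9/16 = 234
  spherical: 416 × 6/16 = 156
  elongated: 416 × 1/16 = 26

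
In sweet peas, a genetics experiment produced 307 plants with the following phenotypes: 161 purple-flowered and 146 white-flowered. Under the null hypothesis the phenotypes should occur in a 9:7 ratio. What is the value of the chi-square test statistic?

Total ratio parts = 16. Expected numbers out of 307:
  purple-flowered: 307 × 9/16 = 172.6875
  white-flowered: 307 × 7/16 = 134.3125
χ² = Σ (O − E)² / E
  purple-flowered: (161 − 172.6875)² / 172.6875 = 0.7910
  white-flowered: (146 − 134.3125)² / 134.3125 = 1.0170
χ² = 0.7910 + 1.0170 = 1.808

1.808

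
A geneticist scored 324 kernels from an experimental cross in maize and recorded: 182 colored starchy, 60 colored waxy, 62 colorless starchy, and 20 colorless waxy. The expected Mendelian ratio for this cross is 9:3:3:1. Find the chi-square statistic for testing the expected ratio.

0.038

Expected counts for N = 324 under a 9:3:3:1 ratio (total parts = 16):
  colored starchy: 324 × 9/16 = 182.25
  colored waxy: 324 × 3/16 = 60.75
  colorless starchy: 324 × 3/16 = 60.75
  colorless waxy: 324 × 1/16 = 20.25
χ² = Σ (O − E)² / E
  colored starchy: (182 − 182.25)² / 182.25 = 0.0003
  colored waxy: (60 − 60.75)² / 60.75 = 0.0093
  colorless starchy: (62 − 60.75)² / 60.75 = 0.0257
  colorless waxy: (20 − 20.25)² / 20.25 = 0.0031
χ² = 0.0003 + 0.0093 + 0.0257 + 0.0031 = 0.0384 ≈ 0.038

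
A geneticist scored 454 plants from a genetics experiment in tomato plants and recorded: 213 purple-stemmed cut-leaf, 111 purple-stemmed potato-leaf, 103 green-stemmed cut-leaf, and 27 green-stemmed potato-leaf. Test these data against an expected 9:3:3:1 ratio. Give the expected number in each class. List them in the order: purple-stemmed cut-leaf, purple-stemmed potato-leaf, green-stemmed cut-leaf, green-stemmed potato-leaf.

255.375, 85.125, 85.125, 28.375

Expected counts for N = 454 under a 9:3:3:1 ratio (total parts = 16):
  purple-stemmed cut-leaf: 454 × 9/16 = 255.375
  purple-stemmed potato-leaf: 454 × 3/16 = 85.125
  green-stemmed cut-leaf: 454 × 3/16 = 85.125
  green-stemmed potato-leaf: 454 × 1/16 = 28.375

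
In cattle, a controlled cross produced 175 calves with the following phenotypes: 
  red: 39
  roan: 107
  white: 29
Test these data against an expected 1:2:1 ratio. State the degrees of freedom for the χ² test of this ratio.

2

A goodness-of-fit test with 3 phenotype classes has df = 3 − 1 = 2.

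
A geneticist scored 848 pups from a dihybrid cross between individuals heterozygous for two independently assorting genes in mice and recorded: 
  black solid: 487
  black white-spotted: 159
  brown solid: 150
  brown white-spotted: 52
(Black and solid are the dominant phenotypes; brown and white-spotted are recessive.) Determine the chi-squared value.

A dihybrid F₂ with independent assortment and complete dominance at both loci gives a 9:3:3:1 phenotypic ratio.
The 9:3:3:1 ratio has 16 parts, so with N = 848 the expected counts are:
  black solid: 848 × 9/16 = 477
  black white-spotted: 848 × 3/16 = 159
  brown solid: 848 × 3/16 = 159
  brown white-spotted: 848 × 1/16 = 53
χ² = Σ (O − E)² / E
  black solid: (487 − 477)² / 477 = 0.2096
  black white-spotted: (159 − 159)² / 159 = 0.0000
  brown solid: (150 − 159)² / 159 = 0.5094
  brown white-spotted: (52 − 53)² / 53 = 0.0189
χ² = 0.2096 + 0.0000 + 0.5094 + 0.0189 = 0.7379 ≈ 0.738

0.738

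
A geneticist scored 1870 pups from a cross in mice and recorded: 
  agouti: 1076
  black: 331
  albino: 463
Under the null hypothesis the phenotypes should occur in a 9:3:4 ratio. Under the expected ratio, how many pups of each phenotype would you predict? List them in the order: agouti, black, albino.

Expected counts for N = 1870 under a 9:3:4 ratio (total parts = 16):
  agouti: 1870 × 9/16 = 1051.875
  black: 1870 × 3/16 = 350.625
  albino: 1870 × 4/16 = 467.5

1051.875, 350.625, 467.5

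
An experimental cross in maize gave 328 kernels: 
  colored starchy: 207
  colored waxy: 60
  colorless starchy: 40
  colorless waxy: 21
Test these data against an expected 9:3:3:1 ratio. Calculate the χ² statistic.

10.309

The 9:3:3:1 ratio has 16 parts, so with N = 328 the expected counts are:
  colored starchy: 328 × 9/16 = 184.5
  colored waxy: 328 × 3/16 = 61.5
  colorless starchy: 328 × 3/16 = 61.5
  colorless waxy: 328 × 1/16 = 20.5
χ² = Σ (O − E)² / E
  colored starchy: (207 − 184.5)² / 184.5 = 2.7439
  colored waxy: (60 − 61.5)² / 61.5 = 0.0366
  colorless starchy: (40 − 61.5)² / 61.5 = 7.5163
  colorless waxy: (21 − 20.5)² / 20.5 = 0.0122
χ² = 2.7439 + 0.0366 + 7.5163 + 0.0122 = 10.309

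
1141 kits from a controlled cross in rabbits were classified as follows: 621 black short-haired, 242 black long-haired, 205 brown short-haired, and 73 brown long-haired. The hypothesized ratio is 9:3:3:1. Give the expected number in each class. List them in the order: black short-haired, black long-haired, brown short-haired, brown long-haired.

641.8125, 213.9375, 213.9375, 71.3125

Under the 9:3:3:1 hypothesis (Σ ratio = 16, N = 1141):
  black short-haired: 1141 × 9/16 = 641.8125
  black long-haired: 1141 × 3/16 = 213.9375
  brown short-haired: 1141 × 3/16 = 213.9375
  brown long-haired: 1141 × 1/16 = 71.3125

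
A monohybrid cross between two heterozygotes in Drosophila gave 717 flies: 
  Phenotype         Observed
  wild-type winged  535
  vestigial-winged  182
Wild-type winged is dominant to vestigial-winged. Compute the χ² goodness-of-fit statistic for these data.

0.056

For a monohybrid cross between heterozygotes with complete dominance, the expected phenotypic ratio is 3:1.
Under the 3:1 hypothesis (Σ ratio = 4, N = 717):
  wild-type winged: 717 × 3/4 = 537.75
  vestigial-winged: 717 × 1/4 = 179.25
χ² = Σ (O − E)² / E
  wild-type winged: (535 − 537.75)² / 537.75 = 0.0141
  vestigial-winged: (182 − 179.25)² / 179.25 = 0.0422
χ² = 0.0141 + 0.0422 = 0.0563 ≈ 0.056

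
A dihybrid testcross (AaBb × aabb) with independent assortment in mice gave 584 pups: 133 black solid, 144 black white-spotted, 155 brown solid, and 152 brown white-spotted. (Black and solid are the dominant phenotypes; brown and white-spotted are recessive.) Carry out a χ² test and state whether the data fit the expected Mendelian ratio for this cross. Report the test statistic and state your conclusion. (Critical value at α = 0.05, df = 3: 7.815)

A dihybrid testcross with independent assortment gives a 1:1:1:1 ratio.
The 1:1:1:1 ratio has 4 parts, so with N = 584 the expected counts are:
  black solid: 584 × 1/4 = 146
  black white-spotted: 584 × 1/4 = 146
  brown solid: 584 × 1/4 = 146
  brown white-spotted: 584 × 1/4 = 146
χ² = Σ (O − E)² / E
  black solid: (133 − 146)² / 146 = 1.1575
  black white-spotted: (144 − 146)² / 146 = 0.0274
  brown solid: (155 − 146)² / 146 = 0.5548
  brown white-spotted: (152 − 146)² / 146 = 0.2466
χ² = 1.1575 + 0.0274 + 0.5548 + 0.2466 = 1.9863 ≈ 1.986
Degrees of freedom = 4 − 1 = 3; critical value at α = 0.05 is 7.815.
Since 1.986 < 7.815, we fail to reject the null hypothesis — the data are consistent with the 1:1:1:1 ratio.

1.986; consistent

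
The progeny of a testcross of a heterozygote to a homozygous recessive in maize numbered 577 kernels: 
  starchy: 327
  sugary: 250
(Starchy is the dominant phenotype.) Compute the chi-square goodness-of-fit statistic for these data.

A testcross of a heterozygote (Aa × aa) gives a 1:1 phenotypic ratio.
Under the 1:1 hypothesis (Σ ratio = 2, N = 577):
  starchy: 577 × 1/2 = 288.5
  sugary: 577 × 1/2 = 288.5
χ² = Σ (O − E)² / E
  starchy: (327 − 288.5)² / 288.5 = 5.1378
  sugary: (250 − 288.5)² / 288.5 = 5.1378
χ² = 5.1378 + 5.1378 = 10.2756 ≈ 10.276

10.276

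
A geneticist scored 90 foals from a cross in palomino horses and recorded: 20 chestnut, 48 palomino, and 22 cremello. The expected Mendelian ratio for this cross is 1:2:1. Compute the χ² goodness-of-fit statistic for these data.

Total ratio parts = 4. Expected numbers out of 90:
  chestnut: 90 × 1/4 = 22.5
  palomino: 90 × 2/4 = 45
  cremello: 90 × 1/4 = 22.5
χ² = Σ (O − E)² / E
  chestnut: (20 − 22.5)² / 22.5 = 0.2778
  palomino: (48 − 45)² / 45 = 0.2000
  cremello: (22 − 22.5)² / 22.5 = 0.0111
χ² = 0.2778 + 0.2000 + 0.0111 = 0.4889 ≈ 0.489

0.489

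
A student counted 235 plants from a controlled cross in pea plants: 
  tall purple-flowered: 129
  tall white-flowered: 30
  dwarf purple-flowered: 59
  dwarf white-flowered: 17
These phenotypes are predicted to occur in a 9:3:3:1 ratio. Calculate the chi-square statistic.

Under the 9:3:3:1 hypothesis (Σ ratio = 16, N = 235):
  tall purple-flowered: 235 × 9/16 = 132.1875
  tall white-flowered: 235 × 3/16 = 44.0625
  dwarf purple-flowered: 235 × 3/16 = 44.0625
  dwarf white-flowered: 235 × 1/16 = 14.6875
χ² = Σ (O − E)² / E
  tall purple-flowered: (129 − 132.1875)² / 132.1875 = 0.0769
  tall white-flowered: (30 − 44.0625)² / 44.0625 = 4.4880
  dwarf purple-flowered: (59 − 44.0625)² / 44.0625 = 5.0639
  dwarf white-flowered: (17 − 14.6875)² / 14.6875 = 0.3641
χ² = 0.0769 + 4.4880 + 5.0639 + 0.3641 = 9.9929 ≈ 9.993

9.993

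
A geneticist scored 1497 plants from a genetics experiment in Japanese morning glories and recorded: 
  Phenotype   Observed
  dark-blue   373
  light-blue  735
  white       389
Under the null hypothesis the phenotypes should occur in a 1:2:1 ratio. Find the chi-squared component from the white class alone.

The 1:2:1 ratio has 4 parts, so with N = 1497 the expected counts are:
  dark-blue: 1497 × 1/4 = 374.25
  light-blue: 1497 × 2/4 = 748.5
  white: 1497 × 1/4 = 374.25
Contribution of white: (389 − 374.25)² / 374.25 = 0.5813

0.581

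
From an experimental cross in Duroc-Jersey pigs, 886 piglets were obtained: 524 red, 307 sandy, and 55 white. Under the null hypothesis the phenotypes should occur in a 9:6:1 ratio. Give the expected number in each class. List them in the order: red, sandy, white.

The 9:6:1 ratio has 16 parts, so with N = 886 the expected counts are:
  red: 886 × 9/16 = 498.375
  sandy: 886 × 6/16 = 332.25
  white: 886 × 1/16 = 55.375

498.375, 332.25, 55.375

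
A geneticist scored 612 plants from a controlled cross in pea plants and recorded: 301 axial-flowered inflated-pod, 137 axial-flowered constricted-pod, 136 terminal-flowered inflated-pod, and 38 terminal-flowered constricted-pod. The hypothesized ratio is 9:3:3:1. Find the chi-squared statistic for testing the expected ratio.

13.685

The 9:3:3:1 ratio has 16 parts, so with N = 612 the expected counts are:
  axial-flowered inflated-pod: 612 × 9/16 = 344.25
  axial-flowered constricted-pod: 612 × 3/16 = 114.75
  terminal-flowered inflated-pod: 612 × 3/16 = 114.75
  terminal-flowered constricted-pod: 612 × 1/16 = 38.25
χ² = Σ (O − E)² / E
  axial-flowered inflated-pod: (301 − 344.25)² / 344.25 = 5.4337
  axial-flowered constricted-pod: (137 − 114.75)² / 114.75 = 4.3143
  terminal-flowered inflated-pod: (136 − 114.75)² / 114.75 = 3.9352
  terminal-flowered constricted-pod: (38 − 38.25)² / 38.25 = 0.0016
χ² = 5.4337 + 4.3143 + 3.9352 + 0.0016 = 13.6848 ≈ 13.685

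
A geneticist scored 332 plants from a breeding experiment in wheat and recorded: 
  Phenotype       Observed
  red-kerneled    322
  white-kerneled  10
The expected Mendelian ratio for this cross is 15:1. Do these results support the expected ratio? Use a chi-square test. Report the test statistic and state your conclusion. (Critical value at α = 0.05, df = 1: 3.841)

5.941; not consistent

Expected counts for N = 332 under a 15:1 ratio (total parts = 16):
  red-kerneled: 332 × 15/16 = 311.25
  white-kerneled: 332 × 1/16 = 20.75
χ² = Σ (O − E)² / E
  red-kerneled: (322 − 311.25)² / 311.25 = 0.3713
  white-kerneled: (10 − 20.75)² / 20.75 = 5.5693
χ² = 0.3713 + 5.5693 = 5.9406 ≈ 5.941
Degrees of freedom = 2 − 1 = 1; critical value at α = 0.05 is 3.841.
Since 5.941 > 3.841, we reject the null hypothesis — the data do not fit the 15:1 ratio.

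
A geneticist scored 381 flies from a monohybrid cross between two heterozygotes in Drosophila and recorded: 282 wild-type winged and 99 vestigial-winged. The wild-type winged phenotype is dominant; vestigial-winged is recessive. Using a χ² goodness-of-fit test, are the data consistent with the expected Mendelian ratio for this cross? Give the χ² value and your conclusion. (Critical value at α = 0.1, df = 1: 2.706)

0.197; consistent

For a monohybrid cross between heterozygotes with complete dominance, the expected phenotypic ratio is 3:1.
Expected counts for N = 381 under a 3:1 ratio (total parts = 4):
  wild-type winged: 381 × 3/4 = 285.75
  vestigial-winged: 381 × 1/4 = 95.25
χ² = Σ (O − E)² / E
  wild-type winged: (282 − 285.75)² / 285.75 = 0.0492
  vestigial-winged: (99 − 95.25)² / 95.25 = 0.1476
χ² = 0.0492 + 0.1476 = 0.1968 ≈ 0.197
Degrees of freedom = 2 − 1 = 1; critical value at α = 0.1 is 2.706.
Since 0.197 < 2.706, we fail to reject the null hypothesis — the data are consistent with the 3:1 ratio.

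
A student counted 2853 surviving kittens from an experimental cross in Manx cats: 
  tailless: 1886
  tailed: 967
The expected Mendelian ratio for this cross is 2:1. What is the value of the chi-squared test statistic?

The 2:1 ratio has 3 parts, so with N = 2853 the expected counts are:
  tailless: 2853 × 2/3 = 1902
  tailed: 2853 × 1/3 = 951
χ² = Σ (O − E)² / E
  tailless: (1886 − 1902)² / 1902 = 0.1346
  tailed: (967 − 951)² / 951 = 0.2692
χ² = 0.1346 + 0.2692 = 0.4038 ≈ 0.404

0.404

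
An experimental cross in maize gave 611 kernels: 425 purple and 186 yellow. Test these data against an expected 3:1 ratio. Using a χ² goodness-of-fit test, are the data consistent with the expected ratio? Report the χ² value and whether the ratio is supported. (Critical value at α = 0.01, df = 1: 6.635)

9.650; not consistent

The 3:1 ratio has 4 parts, so with N = 611 the expected counts are:
  purple: 611 × 3/4 = 458.25
  yellow: 611 × 1/4 = 152.75
χ² = Σ (O − E)² / E
  purple: (425 − 458.25)² / 458.25 = 2.4126
  yellow: (186 − 152.75)² / 152.75 = 7.2377
χ² = 2.4126 + 7.2377 = 9.6503 ≈ 9.650
Degrees of freedom = 2 − 1 = 1; critical value at α = 0.01 is 6.635.
Since 9.650 > 6.635, we reject the null hypothesis — the data do not fit the 3:1 ratio.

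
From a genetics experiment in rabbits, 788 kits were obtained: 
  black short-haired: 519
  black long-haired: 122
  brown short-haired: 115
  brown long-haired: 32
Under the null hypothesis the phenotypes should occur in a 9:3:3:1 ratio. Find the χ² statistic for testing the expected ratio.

Expected counts for N = 788 under a 9:3:3:1 ratio (total parts = 16):
  black short-haired: 788 × 9/16 = 443.25
  black long-haired: 788 × 3/16 = 147.75
  brown short-haired: 788 × 3/16 = 147.75
  brown long-haired: 788 × 1/16 = 49.25
χ² = Σ (O − E)² / E
  black short-haired: (519 − 443.25)² / 443.25 = 12.9454
  black long-haired: (122 − 147.75)² / 147.75 = 4.4877
  brown short-haired: (115 − 147.75)² / 147.75 = 7.2593
  brown long-haired: (32 − 49.25)² / 49.25 = 6.0419
χ² = 12.9454 + 4.4877 + 7.2593 + 6.0419 = 30.7343 ≈ 30.734

30.734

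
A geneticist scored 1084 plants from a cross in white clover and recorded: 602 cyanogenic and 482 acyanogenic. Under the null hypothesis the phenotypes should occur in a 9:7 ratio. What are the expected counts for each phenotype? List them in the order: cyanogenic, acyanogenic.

Under the 9:7 hypothesis (Σ ratio = 16, N = 1084):
  cyanogenic: 1084 × 9/16 = 609.75
  acyanogenic: 1084 × 7/16 = 474.25

609.75, 474.25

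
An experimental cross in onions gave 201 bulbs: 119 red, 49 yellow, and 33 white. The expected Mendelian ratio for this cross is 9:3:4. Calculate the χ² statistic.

Expected counts for N = 201 under a 9:3:4 ratio (total parts = 16):
  red: 201 × 9/16 = 113.0625
  yellow: 201 × 3/16 = 37.6875
  white: 201 × 4/16 = 50.25
χ² = Σ (O − E)² / E
  red: (119 − 113.0625)² / 113.0625 = 0.3118
  yellow: (49 − 37.6875)² / 37.6875 = 3.3956
  white: (33 − 50.25)² / 50.25 = 5.9216
χ² = 0.3118 + 3.3956 + 5.9216 = 9.629

9.629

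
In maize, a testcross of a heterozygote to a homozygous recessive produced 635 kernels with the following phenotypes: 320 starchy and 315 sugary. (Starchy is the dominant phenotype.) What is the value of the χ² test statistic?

0.039

A testcross of a heterozygote (Aa × aa) gives a 1:1 phenotypic ratio.
Expected counts for N = 635 under a 1:1 ratio (total parts = 2):
  starchy: 635 × 1/2 = 317.5
  sugary: 635 × 1/2 = 317.5
χ² = Σ (O − E)² / E
  starchy: (320 − 317.5)² / 317.5 = 0.0197
  sugary: (315 − 317.5)² / 317.5 = 0.0197
χ² = 0.0197 + 0.0197 = 0.0394 ≈ 0.039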